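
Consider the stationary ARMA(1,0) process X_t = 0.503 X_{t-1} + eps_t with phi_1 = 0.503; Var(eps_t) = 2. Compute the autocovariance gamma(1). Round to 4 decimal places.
\gamma(1) = 1.3467

Multiply the model equation by X_{t-k} and take expectations. With theta_0 = psi_0 = 1 and psi_j the MA(infinity) weights, this gives
  gamma(k) - sum_i phi_i gamma(k-i) = c_k,
  c_k = sigma^2 * sum_{j=k..q} theta_j psi_{j-k}   (c_k = 0 for k > q),
using gamma(-m) = gamma(m).
Pure AR (q = 0): c_0 = sigma^2 = 2, c_k = 0 for k >= 1.
Equations for k = 0 and k = 1 (AR order 1):
  gamma(0) = phi_1 gamma(1) + c_0
  gamma(1) = phi_1 gamma(0) + c_1
Substituting the second into the first: gamma(0) (1 - phi_1^2) = c_0 + phi_1 c_1, so
  gamma(0) = c_0 / (1 - phi_1^2) = 2 / (1 - (0.503)^2) = 2 / 0.746991 = 2.677408.
  gamma(1) = phi_1 gamma(0) = (0.503)(2.677408) = 1.346736.
Therefore gamma(1) = 1.3467 (to 4 decimal places).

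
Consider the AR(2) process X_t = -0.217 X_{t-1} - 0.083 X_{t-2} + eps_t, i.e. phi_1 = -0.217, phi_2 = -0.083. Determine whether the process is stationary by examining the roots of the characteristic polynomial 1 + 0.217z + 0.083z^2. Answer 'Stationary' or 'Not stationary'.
\text{Stationary}

The AR(p) characteristic polynomial is P(z) = 1 + 0.217z + 0.083z^2.
Stationarity requires all roots to lie outside the unit circle, i.e. |z| > 1 for every root.
Set 1 + (0.217) z + (0.083) z^2 = 0, i.e. a z^2 + b z + c = 0 with a = 0.083, b = 0.217, c = 1.
Discriminant D = b^2 - 4ac = (0.217)^2 - 4*(0.083)*1 = 0.047089 - (0.332) = -0.284911.
D < 0, so the roots are the complex-conjugate pair z = (-b +/- i sqrt(-D)) / (2a) = -1.3072 +/- 3.2155i.
For a conjugate pair |z|^2 = z * conj(z) = (product of roots) = c/a = 1/(0.083) = 12.048193, so |z| = sqrt(12.048193) = 3.4711 for both roots.
Moduli of all roots: 3.4711, 3.4711.
All moduli strictly greater than 1? Yes.
Verdict: Stationary.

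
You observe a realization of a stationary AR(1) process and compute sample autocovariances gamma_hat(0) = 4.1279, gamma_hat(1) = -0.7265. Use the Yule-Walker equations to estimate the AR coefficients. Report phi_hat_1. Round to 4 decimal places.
\hat\phi_{1} = -0.1760

The Yule-Walker equations for an AR(p) process read, in matrix form,
  Gamma_p phi = r_p,   with   (Gamma_p)_{ij} = gamma(|i - j|),
                       (r_p)_i = gamma(i),   i,j = 1..p.
Substitute the sample gammas (Toeplitz matrix and right-hand side of size 1):
  Gamma_p = [[4.1279]]
  r_p     = [-0.7265]
With p = 1 this is the single equation gamma(0) phi_1 = gamma(1):
  phi_hat_1 = gamma(1) / gamma(0) = -0.7265 / 4.1279 = -0.1760.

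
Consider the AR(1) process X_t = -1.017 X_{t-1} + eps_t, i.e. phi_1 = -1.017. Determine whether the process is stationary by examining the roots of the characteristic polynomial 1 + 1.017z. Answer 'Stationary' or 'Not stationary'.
\text{Not stationary}

The AR(p) characteristic polynomial is P(z) = 1 + 1.017z.
Stationarity requires all roots to lie outside the unit circle, i.e. |z| > 1 for every root.
This is linear in z: 1 + (1.017) z = 0  =>  z = -1/(1.017) = -0.983284,  |z| = 0.983284.
Moduli of all roots: 0.9833.
All moduli strictly greater than 1? No.
Verdict: Not stationary.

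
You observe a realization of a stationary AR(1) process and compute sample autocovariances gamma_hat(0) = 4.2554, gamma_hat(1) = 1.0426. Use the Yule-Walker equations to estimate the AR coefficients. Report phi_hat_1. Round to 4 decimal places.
\hat\phi_{1} = 0.2450

The Yule-Walker equations for an AR(p) process read, in matrix form,
  Gamma_p phi = r_p,   with   (Gamma_p)_{ij} = gamma(|i - j|),
                       (r_p)_i = gamma(i),   i,j = 1..p.
Substitute the sample gammas (Toeplitz matrix and right-hand side of size 1):
  Gamma_p = [[4.2554]]
  r_p     = [1.0426]
With p = 1 this is the single equation gamma(0) phi_1 = gamma(1):
  phi_hat_1 = gamma(1) / gamma(0) = 1.0426 / 4.2554 = 0.2450.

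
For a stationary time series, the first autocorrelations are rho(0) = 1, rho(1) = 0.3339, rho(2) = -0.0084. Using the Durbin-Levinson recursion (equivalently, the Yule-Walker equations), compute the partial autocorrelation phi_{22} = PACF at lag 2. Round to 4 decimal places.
\phi_{22} = -0.1349

The PACF at lag k is phi_{kk}, the last component of the solution
to the Yule-Walker system G_k phi = r_k where
  (G_k)_{ij} = rho(|i - j|), (r_k)_i = rho(i), i,j = 1..k.
Equivalently, Durbin-Levinson gives phi_{kk} iteratively:
  phi_{11} = rho(1)
  phi_{kk} = [rho(k) - sum_{j=1..k-1} phi_{k-1,j} rho(k-j)]
            / [1 - sum_{j=1..k-1} phi_{k-1,j} rho(j)],
  phi_{k,j} = phi_{k-1,j} - phi_{kk} phi_{k-1,k-j},  j = 1..k-1.
Step k = 1:
  phi_11 = rho(1) = 0.3339.
Step k = 2:
  phi_22 = [rho(2) - phi_11 rho(1)] / [1 - phi_11 rho(1)] = [-0.0084 - (0.3339)(0.3339)] / [1 - (0.3339)(0.3339)]
         = -0.11988921 / 0.88851079 = -0.1349.
Therefore phi_{22} = -0.1349.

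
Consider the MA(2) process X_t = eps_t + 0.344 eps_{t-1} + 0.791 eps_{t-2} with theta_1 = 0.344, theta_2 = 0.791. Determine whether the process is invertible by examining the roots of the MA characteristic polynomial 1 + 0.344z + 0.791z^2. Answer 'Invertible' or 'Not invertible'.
\text{Invertible}

The MA(q) characteristic polynomial is P(z) = 1 + 0.344z + 0.791z^2.
Invertibility requires all roots to lie outside the unit circle, i.e. |z| > 1 for every root.
Set 1 + (0.344) z + (0.791) z^2 = 0, i.e. a z^2 + b z + c = 0 with a = 0.791, b = 0.344, c = 1.
Discriminant D = b^2 - 4ac = (0.344)^2 - 4*(0.791)*1 = 0.118336 - (3.164) = -3.045664.
D < 0, so the roots are the complex-conjugate pair z = (-b +/- i sqrt(-D)) / (2a) = -0.2174 +/- 1.1031i.
For a conjugate pair |z|^2 = z * conj(z) = (product of roots) = c/a = 1/(0.791) = 1.264223, so |z| = sqrt(1.264223) = 1.1244 for both roots.
Moduli of all roots: 1.1244, 1.1244.
All moduli strictly greater than 1? Yes.
Verdict: Invertible.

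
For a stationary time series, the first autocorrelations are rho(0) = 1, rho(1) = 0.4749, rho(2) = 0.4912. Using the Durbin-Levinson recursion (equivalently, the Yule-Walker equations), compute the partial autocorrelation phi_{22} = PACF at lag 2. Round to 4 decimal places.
\phi_{22} = 0.3430

The PACF at lag k is phi_{kk}, the last component of the solution
to the Yule-Walker system G_k phi = r_k where
  (G_k)_{ij} = rho(|i - j|), (r_k)_i = rho(i), i,j = 1..k.
Equivalently, Durbin-Levinson gives phi_{kk} iteratively:
  phi_{11} = rho(1)
  phi_{kk} = [rho(k) - sum_{j=1..k-1} phi_{k-1,j} rho(k-j)]
            / [1 - sum_{j=1..k-1} phi_{k-1,j} rho(j)],
  phi_{k,j} = phi_{k-1,j} - phi_{kk} phi_{k-1,k-j},  j = 1..k-1.
Step k = 1:
  phi_11 = rho(1) = 0.4749.
Step k = 2:
  phi_22 = [rho(2) - phi_11 rho(1)] / [1 - phi_11 rho(1)] = [0.4912 - (0.4749)(0.4749)] / [1 - (0.4749)(0.4749)]
         = 0.26566999 / 0.77446999 = 0.343.
Therefore phi_{22} = 0.3430.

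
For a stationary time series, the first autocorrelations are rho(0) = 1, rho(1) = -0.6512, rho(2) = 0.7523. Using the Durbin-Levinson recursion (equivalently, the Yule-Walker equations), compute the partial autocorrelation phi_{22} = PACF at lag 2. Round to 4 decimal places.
\phi_{22} = 0.5699

The PACF at lag k is phi_{kk}, the last component of the solution
to the Yule-Walker system G_k phi = r_k where
  (G_k)_{ij} = rho(|i - j|), (r_k)_i = rho(i), i,j = 1..k.
Equivalently, Durbin-Levinson gives phi_{kk} iteratively:
  phi_{11} = rho(1)
  phi_{kk} = [rho(k) - sum_{j=1..k-1} phi_{k-1,j} rho(k-j)]
            / [1 - sum_{j=1..k-1} phi_{k-1,j} rho(j)],
  phi_{k,j} = phi_{k-1,j} - phi_{kk} phi_{k-1,k-j},  j = 1..k-1.
Step k = 1:
  phi_11 = rho(1) = -0.6512.
Step k = 2:
  phi_22 = [rho(2) - phi_11 rho(1)] / [1 - phi_11 rho(1)] = [0.7523 - (-0.6512)(-0.6512)] / [1 - (-0.6512)(-0.6512)]
         = 0.32823856 / 0.57593856 = 0.5699.
Therefore phi_{22} = 0.5699.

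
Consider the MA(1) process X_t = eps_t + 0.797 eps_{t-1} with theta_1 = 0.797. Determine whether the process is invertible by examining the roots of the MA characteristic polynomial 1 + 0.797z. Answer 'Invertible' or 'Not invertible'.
\text{Invertible}

The MA(q) characteristic polynomial is P(z) = 1 + 0.797z.
Invertibility requires all roots to lie outside the unit circle, i.e. |z| > 1 for every root.
This is linear in z: 1 + (0.797) z = 0  =>  z = -1/(0.797) = -1.254705,  |z| = 1.254705.
Moduli of all roots: 1.2547.
All moduli strictly greater than 1? Yes.
Verdict: Invertible.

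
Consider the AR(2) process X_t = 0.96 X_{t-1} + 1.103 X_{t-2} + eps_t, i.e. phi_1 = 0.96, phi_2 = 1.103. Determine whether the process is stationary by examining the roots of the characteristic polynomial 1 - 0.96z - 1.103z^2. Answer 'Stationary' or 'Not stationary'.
\text{Not stationary}

The AR(p) characteristic polynomial is P(z) = 1 - 0.96z - 1.103z^2.
Stationarity requires all roots to lie outside the unit circle, i.e. |z| > 1 for every root.
Set 1 + (-0.96) z + (-1.103) z^2 = 0, i.e. a z^2 + b z + c = 0 with a = -1.103, b = -0.96, c = 1.
Discriminant D = b^2 - 4ac = (-0.96)^2 - 4*(-1.103)*1 = 0.9216 - (-4.412) = 5.3336.
D >= 0, so the roots are real: z = (-b +/- sqrt(D)) / (2a) = (0.96 +/- 2.309459) / (-2.206).
  z_1 = (0.96 + 2.309459) / (-2.206) = -1.4821,   |z_1| = 1.4821.
  z_2 = (0.96 - 2.309459) / (-2.206) = 0.6117,   |z_2| = 0.6117.
Moduli of all roots: 1.4821, 0.6117.
All moduli strictly greater than 1? No.
Verdict: Not stationary.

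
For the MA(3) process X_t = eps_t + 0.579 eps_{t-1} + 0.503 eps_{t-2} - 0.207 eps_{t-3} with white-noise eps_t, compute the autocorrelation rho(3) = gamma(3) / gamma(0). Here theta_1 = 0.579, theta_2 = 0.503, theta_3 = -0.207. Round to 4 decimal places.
\rho(3) = -0.1269

For an MA(q) process with theta_0 = 1, the autocovariance is
  gamma(k) = sigma^2 * sum_{i=0..q-k} theta_i * theta_{i+k},
and rho(k) = gamma(k) / gamma(0). Sigma^2 cancels.
  numerator   = (1)*(-0.207) = -0.207.
  denominator = (1)^2 + (0.579)^2 + (0.503)^2 + (-0.207)^2 = 1.631099.
  rho(3) = -0.207 / 1.631099 = -0.1269.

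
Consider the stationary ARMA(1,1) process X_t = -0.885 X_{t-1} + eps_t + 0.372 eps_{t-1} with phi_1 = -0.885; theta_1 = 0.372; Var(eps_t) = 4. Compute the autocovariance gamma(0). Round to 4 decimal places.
\gamma(0) = 8.8561

Multiply the model equation by X_{t-k} and take expectations. With theta_0 = psi_0 = 1 and psi_j the MA(infinity) weights, this gives
  gamma(k) - sum_i phi_i gamma(k-i) = c_k,
  c_k = sigma^2 * sum_{j=k..q} theta_j psi_{j-k}   (c_k = 0 for k > q),
using gamma(-m) = gamma(m).
psi-weights needed (psi_j = theta_j + sum_i phi_i psi_{j-i}):
  psi_1 = theta_1 + phi_1 = 0.372 + (-0.885) = -0.513
Right-hand sides:
  c_0 = sigma^2 (1 + theta_1 psi_1) = 4 * (1 + (0.372)(-0.513)) = 4 * 0.809164 = 3.236656
  c_1 = sigma^2 theta_1 = 4 * (0.372) = 1.488
  c_2 = 0
Equations for k = 0 and k = 1 (AR order 1):
  gamma(0) = phi_1 gamma(1) + c_0
  gamma(1) = phi_1 gamma(0) + c_1
Substituting the second into the first: gamma(0) (1 - phi_1^2) = c_0 + phi_1 c_1, so
  gamma(0) = (c_0 + phi_1 c_1) / (1 - phi_1^2) = (3.236656 + (-0.885)(1.488)) / (1 - (-0.885)^2) = 1.919776 / 0.216775 = 8.856077.
Therefore gamma(0) = 8.8561 (to 4 decimal places).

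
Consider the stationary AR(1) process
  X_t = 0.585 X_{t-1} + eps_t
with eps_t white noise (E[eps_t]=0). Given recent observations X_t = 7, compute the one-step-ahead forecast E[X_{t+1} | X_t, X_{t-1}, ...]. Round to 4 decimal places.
E[X_{t+1} \mid \mathcal F_t] = 4.0950

For an AR(p) model X_t = c + sum_i phi_i X_{t-i} + eps_t, the
one-step-ahead conditional mean is
  E[X_{t+1} | X_t, ...] = c + sum_i phi_i X_{t+1-i}.
Substitute known values:
  E[X_{t+1} | ...] = (0.585) * (7)
                   = 4.0950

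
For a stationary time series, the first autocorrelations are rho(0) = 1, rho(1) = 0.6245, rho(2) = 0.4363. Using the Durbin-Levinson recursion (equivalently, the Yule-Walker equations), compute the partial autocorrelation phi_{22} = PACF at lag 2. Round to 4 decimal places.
\phi_{22} = 0.0759

The PACF at lag k is phi_{kk}, the last component of the solution
to the Yule-Walker system G_k phi = r_k where
  (G_k)_{ij} = rho(|i - j|), (r_k)_i = rho(i), i,j = 1..k.
Equivalently, Durbin-Levinson gives phi_{kk} iteratively:
  phi_{11} = rho(1)
  phi_{kk} = [rho(k) - sum_{j=1..k-1} phi_{k-1,j} rho(k-j)]
            / [1 - sum_{j=1..k-1} phi_{k-1,j} rho(j)],
  phi_{k,j} = phi_{k-1,j} - phi_{kk} phi_{k-1,k-j},  j = 1..k-1.
Step k = 1:
  phi_11 = rho(1) = 0.6245.
Step k = 2:
  phi_22 = [rho(2) - phi_11 rho(1)] / [1 - phi_11 rho(1)] = [0.4363 - (0.6245)(0.6245)] / [1 - (0.6245)(0.6245)]
         = 0.04629975 / 0.60999975 = 0.0759.
Therefore phi_{22} = 0.0759.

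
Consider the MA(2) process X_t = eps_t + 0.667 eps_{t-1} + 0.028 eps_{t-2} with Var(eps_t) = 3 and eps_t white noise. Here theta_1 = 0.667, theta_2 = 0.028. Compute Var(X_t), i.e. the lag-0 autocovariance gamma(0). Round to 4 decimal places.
\gamma(0) = 4.3370

For an MA(q) process X_t = eps_t + sum_i theta_i eps_{t-i} with
Var(eps_t) = sigma^2, the variance is
  gamma(0) = sigma^2 * (1 + sum_i theta_i^2).
  sum_i theta_i^2 = (0.667)^2 + (0.028)^2 = 0.444889 + 0.000784 = 0.445673.
  gamma(0) = 3 * (1 + 0.445673) = 3 * 1.445673 = 4.337019, which rounds to 4.3370.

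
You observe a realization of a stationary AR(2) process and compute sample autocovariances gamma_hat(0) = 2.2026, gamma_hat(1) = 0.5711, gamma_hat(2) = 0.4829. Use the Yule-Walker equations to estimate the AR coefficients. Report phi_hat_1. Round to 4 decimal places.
\hat\phi_{1} = 0.2170

The Yule-Walker equations for an AR(p) process read, in matrix form,
  Gamma_p phi = r_p,   with   (Gamma_p)_{ij} = gamma(|i - j|),
                       (r_p)_i = gamma(i),   i,j = 1..p.
Substitute the sample gammas (Toeplitz matrix and right-hand side of size 2):
  Gamma_p = [[2.2026, 0.5711], [0.5711, 2.2026]]
  r_p     = [0.5711, 0.4829]
Written out:
  2.2026 phi_1 + 0.5711 phi_2 = 0.5711
  0.5711 phi_1 + 2.2026 phi_2 = 0.4829
Solve by Cramer's rule:
  det = gamma(0)^2 - gamma(1)^2 = (2.2026)^2 - (0.5711)^2 = 4.85144676 - 0.32615521 = 4.52529155
  phi_hat_1 = [gamma(1) gamma(0) - gamma(1) gamma(2)] / det = [(0.5711)(2.2026) - (0.5711)(0.4829)] / 4.52529155 = 0.98212067 / 4.52529155 = 0.217
  phi_hat_2 = [gamma(0) gamma(2) - gamma(1)^2] / det = [(2.2026)(0.4829) - (0.5711)^2] / 4.52529155 = 0.73748033 / 4.52529155 = 0.163
So phi_hat = [0.2170, 0.1630].
Therefore phi_hat_1 = 0.2170.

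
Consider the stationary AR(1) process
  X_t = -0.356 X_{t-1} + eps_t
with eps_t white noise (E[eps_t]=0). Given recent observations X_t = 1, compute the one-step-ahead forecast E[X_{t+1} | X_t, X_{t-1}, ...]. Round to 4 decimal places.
E[X_{t+1} \mid \mathcal F_t] = -0.3560

For an AR(p) model X_t = c + sum_i phi_i X_{t-i} + eps_t, the
one-step-ahead conditional mean is
  E[X_{t+1} | X_t, ...] = c + sum_i phi_i X_{t+1-i}.
Substitute known values:
  E[X_{t+1} | ...] = (-0.356) * (1)
                   = -0.3560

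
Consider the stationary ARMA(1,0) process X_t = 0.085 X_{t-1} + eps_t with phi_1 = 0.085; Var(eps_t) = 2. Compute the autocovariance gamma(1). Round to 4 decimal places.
\gamma(1) = 0.1712

Multiply the model equation by X_{t-k} and take expectations. With theta_0 = psi_0 = 1 and psi_j the MA(infinity) weights, this gives
  gamma(k) - sum_i phi_i gamma(k-i) = c_k,
  c_k = sigma^2 * sum_{j=k..q} theta_j psi_{j-k}   (c_k = 0 for k > q),
using gamma(-m) = gamma(m).
Pure AR (q = 0): c_0 = sigma^2 = 2, c_k = 0 for k >= 1.
Equations for k = 0 and k = 1 (AR order 1):
  gamma(0) = phi_1 gamma(1) + c_0
  gamma(1) = phi_1 gamma(0) + c_1
Substituting the second into the first: gamma(0) (1 - phi_1^2) = c_0 + phi_1 c_1, so
  gamma(0) = c_0 / (1 - phi_1^2) = 2 / (1 - (0.085)^2) = 2 / 0.992775 = 2.014555.
  gamma(1) = phi_1 gamma(0) = (0.085)(2.014555) = 0.171237.
Therefore gamma(1) = 0.1712 (to 4 decimal places).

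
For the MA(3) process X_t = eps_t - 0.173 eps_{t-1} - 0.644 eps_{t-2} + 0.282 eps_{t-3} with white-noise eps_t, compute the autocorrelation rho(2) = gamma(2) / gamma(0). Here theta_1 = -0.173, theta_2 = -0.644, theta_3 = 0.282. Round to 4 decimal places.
\rho(2) = -0.4545

For an MA(q) process with theta_0 = 1, the autocovariance is
  gamma(k) = sigma^2 * sum_{i=0..q-k} theta_i * theta_{i+k},
and rho(k) = gamma(k) / gamma(0). Sigma^2 cancels.
  numerator   = (1)*(-0.644) + (-0.173)*(0.282) = -0.692786.
  denominator = (1)^2 + (-0.173)^2 + (-0.644)^2 + (0.282)^2 = 1.524189.
  rho(2) = -0.692786 / 1.524189 = -0.4545.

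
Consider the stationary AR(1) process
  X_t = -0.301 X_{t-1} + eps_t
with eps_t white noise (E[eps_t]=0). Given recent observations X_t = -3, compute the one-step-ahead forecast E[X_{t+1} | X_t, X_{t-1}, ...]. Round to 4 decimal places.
E[X_{t+1} \mid \mathcal F_t] = 0.9030

For an AR(p) model X_t = c + sum_i phi_i X_{t-i} + eps_t, the
one-step-ahead conditional mean is
  E[X_{t+1} | X_t, ...] = c + sum_i phi_i X_{t+1-i}.
Substitute known values:
  E[X_{t+1} | ...] = (-0.301) * (-3)
                   = 0.9030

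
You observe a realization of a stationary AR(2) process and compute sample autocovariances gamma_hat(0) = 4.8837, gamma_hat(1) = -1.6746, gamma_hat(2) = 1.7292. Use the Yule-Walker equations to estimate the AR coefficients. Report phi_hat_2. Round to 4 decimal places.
\hat\phi_{2} = 0.2680

The Yule-Walker equations for an AR(p) process read, in matrix form,
  Gamma_p phi = r_p,   with   (Gamma_p)_{ij} = gamma(|i - j|),
                       (r_p)_i = gamma(i),   i,j = 1..p.
Substitute the sample gammas (Toeplitz matrix and right-hand side of size 2):
  Gamma_p = [[4.8837, -1.6746], [-1.6746, 4.8837]]
  r_p     = [-1.6746, 1.7292]
Written out:
  4.8837 phi_1 - 1.6746 phi_2 = -1.6746
  -1.6746 phi_1 + 4.8837 phi_2 = 1.7292
Solve by Cramer's rule:
  det = gamma(0)^2 - gamma(1)^2 = (4.8837)^2 - (-1.6746)^2 = 23.85052569 - 2.80428516 = 21.04624053
  phi_hat_1 = [gamma(1) gamma(0) - gamma(1) gamma(2)] / det = [(-1.6746)(4.8837) - (-1.6746)(1.7292)] / 21.04624053 = -5.2825257 / 21.04624053 = -0.251
  phi_hat_2 = [gamma(0) gamma(2) - gamma(1)^2] / det = [(4.8837)(1.7292) - (-1.6746)^2] / 21.04624053 = 5.64060888 / 21.04624053 = 0.268
So phi_hat = [-0.2510, 0.2680].
Therefore phi_hat_2 = 0.2680.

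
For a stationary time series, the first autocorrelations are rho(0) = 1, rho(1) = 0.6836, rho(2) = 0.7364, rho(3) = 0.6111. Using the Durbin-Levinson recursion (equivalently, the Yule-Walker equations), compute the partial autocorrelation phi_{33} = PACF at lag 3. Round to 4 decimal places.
\phi_{33} = 0.0420

The PACF at lag k is phi_{kk}, the last component of the solution
to the Yule-Walker system G_k phi = r_k where
  (G_k)_{ij} = rho(|i - j|), (r_k)_i = rho(i), i,j = 1..k.
Equivalently, Durbin-Levinson gives phi_{kk} iteratively:
  phi_{11} = rho(1)
  phi_{kk} = [rho(k) - sum_{j=1..k-1} phi_{k-1,j} rho(k-j)]
            / [1 - sum_{j=1..k-1} phi_{k-1,j} rho(j)],
  phi_{k,j} = phi_{k-1,j} - phi_{kk} phi_{k-1,k-j},  j = 1..k-1.
Step k = 1:
  phi_11 = rho(1) = 0.6836.
Step k = 2:
  phi_22 = [rho(2) - phi_11 rho(1)] / [1 - phi_11 rho(1)] = [0.7364 - (0.6836)(0.6836)] / [1 - (0.6836)(0.6836)]
         = 0.26909104 / 0.53269104 = 0.505154.
  Update: phi_21 = phi_11 - phi_22 phi_11 = 0.6836 - (0.505154)(0.6836) = 0.338277.
Step k = 3:
  phi_33 = [rho(3) - phi_21 rho(2) - phi_22 rho(1)] / [1 - phi_21 rho(1) - phi_22 rho(2)]
    numerator   = 0.6111 - (0.338277)(0.7364) - (0.505154)(0.6836) = 0.01666973
    denominator = 1 - (0.338277)(0.6836) - (0.505154)(0.7364) = 0.39675861
  phi_33 = 0.01666973 / 0.39675861 = 0.042.
Therefore phi_{33} = 0.0420.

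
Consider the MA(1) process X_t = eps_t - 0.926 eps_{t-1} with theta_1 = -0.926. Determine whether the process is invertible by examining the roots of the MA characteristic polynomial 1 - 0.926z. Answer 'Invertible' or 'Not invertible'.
\text{Invertible}

The MA(q) characteristic polynomial is P(z) = 1 - 0.926z.
Invertibility requires all roots to lie outside the unit circle, i.e. |z| > 1 for every root.
This is linear in z: 1 + (-0.926) z = 0  =>  z = -1/(-0.926) = 1.079914,  |z| = 1.079914.
Moduli of all roots: 1.0799.
All moduli strictly greater than 1? Yes.
Verdict: Invertible.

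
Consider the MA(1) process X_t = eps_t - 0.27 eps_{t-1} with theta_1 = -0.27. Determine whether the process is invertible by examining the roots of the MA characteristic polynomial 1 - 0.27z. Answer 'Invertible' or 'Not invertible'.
\text{Invertible}

The MA(q) characteristic polynomial is P(z) = 1 - 0.27z.
Invertibility requires all roots to lie outside the unit circle, i.e. |z| > 1 for every root.
This is linear in z: 1 + (-0.27) z = 0  =>  z = -1/(-0.27) = 3.703704,  |z| = 3.703704.
Moduli of all roots: 3.7037.
All moduli strictly greater than 1? Yes.
Verdict: Invertible.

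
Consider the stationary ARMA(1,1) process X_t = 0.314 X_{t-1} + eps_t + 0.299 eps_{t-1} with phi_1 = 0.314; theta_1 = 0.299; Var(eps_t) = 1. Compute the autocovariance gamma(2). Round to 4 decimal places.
\gamma(2) = 0.2336

Multiply the model equation by X_{t-k} and take expectations. With theta_0 = psi_0 = 1 and psi_j the MA(infinity) weights, this gives
  gamma(k) - sum_i phi_i gamma(k-i) = c_k,
  c_k = sigma^2 * sum_{j=k..q} theta_j psi_{j-k}   (c_k = 0 for k > q),
using gamma(-m) = gamma(m).
psi-weights needed (psi_j = theta_j + sum_i phi_i psi_{j-i}):
  psi_1 = theta_1 + phi_1 = 0.299 + (0.314) = 0.613
Right-hand sides:
  c_0 = sigma^2 (1 + theta_1 psi_1) = 1 * (1 + (0.299)(0.613)) = 1 * 1.183287 = 1.183287
  c_1 = sigma^2 theta_1 = 1 * (0.299) = 0.299
  c_2 = 0
Equations for k = 0 and k = 1 (AR order 1):
  gamma(0) = phi_1 gamma(1) + c_0
  gamma(1) = phi_1 gamma(0) + c_1
Substituting the second into the first: gamma(0) (1 - phi_1^2) = c_0 + phi_1 c_1, so
  gamma(0) = (c_0 + phi_1 c_1) / (1 - phi_1^2) = (1.183287 + (0.314)(0.299)) / (1 - (0.314)^2) = 1.277173 / 0.901404 = 1.416871.
  gamma(1) = phi_1 gamma(0) + c_1 = (0.314)(1.416871) + (0.299) = 0.743897.
For k = 2 (> q): gamma(2) = phi_1 gamma(1) = (0.314)(0.743897) = 0.233584.
Therefore gamma(2) = 0.2336 (to 4 decimal places).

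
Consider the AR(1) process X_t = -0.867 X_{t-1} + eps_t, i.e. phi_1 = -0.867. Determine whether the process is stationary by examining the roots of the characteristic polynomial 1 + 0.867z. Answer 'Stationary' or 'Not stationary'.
\text{Stationary}

The AR(p) characteristic polynomial is P(z) = 1 + 0.867z.
Stationarity requires all roots to lie outside the unit circle, i.e. |z| > 1 for every root.
This is linear in z: 1 + (0.867) z = 0  =>  z = -1/(0.867) = -1.153403,  |z| = 1.153403.
Moduli of all roots: 1.1534.
All moduli strictly greater than 1? Yes.
Verdict: Stationary.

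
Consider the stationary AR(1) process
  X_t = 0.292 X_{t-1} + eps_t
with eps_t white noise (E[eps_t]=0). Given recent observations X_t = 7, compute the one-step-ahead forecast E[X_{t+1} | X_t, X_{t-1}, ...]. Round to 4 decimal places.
E[X_{t+1} \mid \mathcal F_t] = 2.0440

For an AR(p) model X_t = c + sum_i phi_i X_{t-i} + eps_t, the
one-step-ahead conditional mean is
  E[X_{t+1} | X_t, ...] = c + sum_i phi_i X_{t+1-i}.
Substitute known values:
  E[X_{t+1} | ...] = (0.292) * (7)
                   = 2.0440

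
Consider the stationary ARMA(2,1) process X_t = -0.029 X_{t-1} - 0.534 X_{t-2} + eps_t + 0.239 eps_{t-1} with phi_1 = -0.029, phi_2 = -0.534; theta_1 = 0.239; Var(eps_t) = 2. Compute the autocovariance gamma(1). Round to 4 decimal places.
\gamma(1) = 0.2561

Multiply the model equation by X_{t-k} and take expectations. With theta_0 = psi_0 = 1 and psi_j the MA(infinity) weights, this gives
  gamma(k) - sum_i phi_i gamma(k-i) = c_k,
  c_k = sigma^2 * sum_{j=k..q} theta_j psi_{j-k}   (c_k = 0 for k > q),
using gamma(-m) = gamma(m).
psi-weights needed (psi_j = theta_j + sum_i phi_i psi_{j-i}):
  psi_1 = theta_1 + phi_1 = 0.239 + (-0.029) = 0.21
Right-hand sides:
  c_0 = sigma^2 (1 + theta_1 psi_1) = 2 * (1 + (0.239)(0.21)) = 2 * 1.05019 = 2.10038
  c_1 = sigma^2 theta_1 = 2 * (0.239) = 0.478
  c_2 = 0
Equations for k = 0, 1, 2 (AR order 2, c_2 = 0):
  (E0) gamma(0) = phi_1 gamma(1) + phi_2 gamma(2) + c_0
  (E1) gamma(1) = phi_1 gamma(0) + phi_2 gamma(1) + c_1
  (E2) gamma(2) = phi_1 gamma(1) + phi_2 gamma(0)
From (E1): gamma(1) = A gamma(0) + B with
  A = phi_1 / (1 - phi_2) = -0.029 / 1.534 = -0.018905,   B = c_1 / (1 - phi_2) = 0.478 / 1.534 = 0.311604.
Insert (E2) into (E0): gamma(0) (1 - phi_2^2) = phi_1 (1 + phi_2) gamma(1) + c_0.
  phi_1 (1 + phi_2) = (-0.029)(0.466) = -0.013514,   1 - phi_2^2 = 0.714844.
Replace gamma(1) by A gamma(0) + B and collect gamma(0):
  gamma(0) [0.714844 - (-0.013514)(-0.018905)] = (-0.013514)(0.311604) + 2.10038
  gamma(0) * 0.714589 = 2.096169
  gamma(0) = 2.096169 / 0.714589 = 2.933393.
  gamma(1) = A gamma(0) + B = (-0.018905)(2.933393) + (0.311604) = 0.256148.
Therefore gamma(1) = 0.2561 (to 4 decimal places).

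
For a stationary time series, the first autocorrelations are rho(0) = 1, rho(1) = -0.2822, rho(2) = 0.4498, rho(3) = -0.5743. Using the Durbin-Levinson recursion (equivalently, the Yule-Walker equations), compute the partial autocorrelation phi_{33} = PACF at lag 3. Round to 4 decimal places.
\phi_{33} = -0.4989

The PACF at lag k is phi_{kk}, the last component of the solution
to the Yule-Walker system G_k phi = r_k where
  (G_k)_{ij} = rho(|i - j|), (r_k)_i = rho(i), i,j = 1..k.
Equivalently, Durbin-Levinson gives phi_{kk} iteratively:
  phi_{11} = rho(1)
  phi_{kk} = [rho(k) - sum_{j=1..k-1} phi_{k-1,j} rho(k-j)]
            / [1 - sum_{j=1..k-1} phi_{k-1,j} rho(j)],
  phi_{k,j} = phi_{k-1,j} - phi_{kk} phi_{k-1,k-j},  j = 1..k-1.
Step k = 1:
  phi_11 = rho(1) = -0.2822.
Step k = 2:
  phi_22 = [rho(2) - phi_11 rho(1)] / [1 - phi_11 rho(1)] = [0.4498 - (-0.2822)(-0.2822)] / [1 - (-0.2822)(-0.2822)]
         = 0.37016316 / 0.92036316 = 0.402192.
  Update: phi_21 = phi_11 - phi_22 phi_11 = -0.2822 - (0.402192)(-0.2822) = -0.168701.
Step k = 3:
  phi_33 = [rho(3) - phi_21 rho(2) - phi_22 rho(1)] / [1 - phi_21 rho(1) - phi_22 rho(2)]
    numerator   = -0.5743 - (-0.168701)(0.4498) - (0.402192)(-0.2822) = -0.38491944
    denominator = 1 - (-0.168701)(-0.2822) - (0.402192)(0.4498) = 0.77148631
  phi_33 = -0.38491944 / 0.77148631 = -0.4989.
Therefore phi_{33} = -0.4989.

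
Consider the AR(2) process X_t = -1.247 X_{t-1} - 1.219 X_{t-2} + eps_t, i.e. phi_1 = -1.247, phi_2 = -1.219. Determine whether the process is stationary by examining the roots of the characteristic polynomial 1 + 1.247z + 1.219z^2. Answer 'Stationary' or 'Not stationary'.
\text{Not stationary}

The AR(p) characteristic polynomial is P(z) = 1 + 1.247z + 1.219z^2.
Stationarity requires all roots to lie outside the unit circle, i.e. |z| > 1 for every root.
Set 1 + (1.247) z + (1.219) z^2 = 0, i.e. a z^2 + b z + c = 0 with a = 1.219, b = 1.247, c = 1.
Discriminant D = b^2 - 4ac = (1.247)^2 - 4*(1.219)*1 = 1.555009 - (4.876) = -3.320991.
D < 0, so the roots are the complex-conjugate pair z = (-b +/- i sqrt(-D)) / (2a) = -0.5115 +/- 0.7475i.
For a conjugate pair |z|^2 = z * conj(z) = (product of roots) = c/a = 1/(1.219) = 0.820345, so |z| = sqrt(0.820345) = 0.9057 for both roots.
Moduli of all roots: 0.9057, 0.9057.
All moduli strictly greater than 1? No.
Verdict: Not stationary.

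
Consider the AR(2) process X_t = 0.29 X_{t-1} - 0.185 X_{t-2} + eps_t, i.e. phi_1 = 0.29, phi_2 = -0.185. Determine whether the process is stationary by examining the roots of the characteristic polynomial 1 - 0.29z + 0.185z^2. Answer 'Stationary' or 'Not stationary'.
\text{Stationary}

The AR(p) characteristic polynomial is P(z) = 1 - 0.29z + 0.185z^2.
Stationarity requires all roots to lie outside the unit circle, i.e. |z| > 1 for every root.
Set 1 + (-0.29) z + (0.185) z^2 = 0, i.e. a z^2 + b z + c = 0 with a = 0.185, b = -0.29, c = 1.
Discriminant D = b^2 - 4ac = (-0.29)^2 - 4*(0.185)*1 = 0.0841 - (0.74) = -0.6559.
D < 0, so the roots are the complex-conjugate pair z = (-b +/- i sqrt(-D)) / (2a) = 0.7838 +/- 2.1889i.
For a conjugate pair |z|^2 = z * conj(z) = (product of roots) = c/a = 1/(0.185) = 5.405405, so |z| = sqrt(5.405405) = 2.325 for both roots.
Moduli of all roots: 2.3250, 2.3250.
All moduli strictly greater than 1? Yes.
Verdict: Stationary.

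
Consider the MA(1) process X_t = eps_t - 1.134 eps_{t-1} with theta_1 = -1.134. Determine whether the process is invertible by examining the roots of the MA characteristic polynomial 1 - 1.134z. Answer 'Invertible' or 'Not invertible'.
\text{Not invertible}

The MA(q) characteristic polynomial is P(z) = 1 - 1.134z.
Invertibility requires all roots to lie outside the unit circle, i.e. |z| > 1 for every root.
This is linear in z: 1 + (-1.134) z = 0  =>  z = -1/(-1.134) = 0.881834,  |z| = 0.881834.
Moduli of all roots: 0.8818.
All moduli strictly greater than 1? No.
Verdict: Not invertible.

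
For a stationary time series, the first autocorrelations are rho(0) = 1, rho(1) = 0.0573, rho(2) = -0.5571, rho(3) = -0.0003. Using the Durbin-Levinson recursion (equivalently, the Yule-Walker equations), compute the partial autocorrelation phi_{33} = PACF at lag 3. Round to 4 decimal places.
\phi_{33} = 0.1200

The PACF at lag k is phi_{kk}, the last component of the solution
to the Yule-Walker system G_k phi = r_k where
  (G_k)_{ij} = rho(|i - j|), (r_k)_i = rho(i), i,j = 1..k.
Equivalently, Durbin-Levinson gives phi_{kk} iteratively:
  phi_{11} = rho(1)
  phi_{kk} = [rho(k) - sum_{j=1..k-1} phi_{k-1,j} rho(k-j)]
            / [1 - sum_{j=1..k-1} phi_{k-1,j} rho(j)],
  phi_{k,j} = phi_{k-1,j} - phi_{kk} phi_{k-1,k-j},  j = 1..k-1.
Step k = 1:
  phi_11 = rho(1) = 0.0573.
Step k = 2:
  phi_22 = [rho(2) - phi_11 rho(1)] / [1 - phi_11 rho(1)] = [-0.5571 - (0.0573)(0.0573)] / [1 - (0.0573)(0.0573)]
         = -0.56038329 / 0.99671671 = -0.562229.
  Update: phi_21 = phi_11 - phi_22 phi_11 = 0.0573 - (-0.562229)(0.0573) = 0.089516.
Step k = 3:
  phi_33 = [rho(3) - phi_21 rho(2) - phi_22 rho(1)] / [1 - phi_21 rho(1) - phi_22 rho(2)]
    numerator   = -0.0003 - (0.089516)(-0.5571) - (-0.562229)(0.0573) = 0.08178495
    denominator = 1 - (0.089516)(0.0573) - (-0.562229)(-0.5571) = 0.68165283
  phi_33 = 0.08178495 / 0.68165283 = 0.12.
Therefore phi_{33} = 0.1200.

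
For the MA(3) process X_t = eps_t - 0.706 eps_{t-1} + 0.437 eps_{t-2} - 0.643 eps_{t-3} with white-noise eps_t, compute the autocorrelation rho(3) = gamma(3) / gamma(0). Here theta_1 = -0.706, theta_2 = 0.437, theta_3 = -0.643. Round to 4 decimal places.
\rho(3) = -0.3058

For an MA(q) process with theta_0 = 1, the autocovariance is
  gamma(k) = sigma^2 * sum_{i=0..q-k} theta_i * theta_{i+k},
and rho(k) = gamma(k) / gamma(0). Sigma^2 cancels.
  numerator   = (1)*(-0.643) = -0.643.
  denominator = (1)^2 + (-0.706)^2 + (0.437)^2 + (-0.643)^2 = 2.102854.
  rho(3) = -0.643 / 2.102854 = -0.3058.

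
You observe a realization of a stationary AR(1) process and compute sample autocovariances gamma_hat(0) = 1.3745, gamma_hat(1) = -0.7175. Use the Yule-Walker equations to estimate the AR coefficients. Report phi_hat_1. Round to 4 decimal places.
\hat\phi_{1} = -0.5220

The Yule-Walker equations for an AR(p) process read, in matrix form,
  Gamma_p phi = r_p,   with   (Gamma_p)_{ij} = gamma(|i - j|),
                       (r_p)_i = gamma(i),   i,j = 1..p.
Substitute the sample gammas (Toeplitz matrix and right-hand side of size 1):
  Gamma_p = [[1.3745]]
  r_p     = [-0.7175]
With p = 1 this is the single equation gamma(0) phi_1 = gamma(1):
  phi_hat_1 = gamma(1) / gamma(0) = -0.7175 / 1.3745 = -0.5220.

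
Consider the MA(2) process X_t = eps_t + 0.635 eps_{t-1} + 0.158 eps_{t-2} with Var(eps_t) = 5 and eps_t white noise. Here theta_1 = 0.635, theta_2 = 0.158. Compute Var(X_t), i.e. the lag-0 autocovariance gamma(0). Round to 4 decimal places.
\gamma(0) = 7.1409

For an MA(q) process X_t = eps_t + sum_i theta_i eps_{t-i} with
Var(eps_t) = sigma^2, the variance is
  gamma(0) = sigma^2 * (1 + sum_i theta_i^2).
  sum_i theta_i^2 = (0.635)^2 + (0.158)^2 = 0.403225 + 0.024964 = 0.428189.
  gamma(0) = 5 * (1 + 0.428189) = 5 * 1.428189 = 7.140945, which rounds to 7.1409.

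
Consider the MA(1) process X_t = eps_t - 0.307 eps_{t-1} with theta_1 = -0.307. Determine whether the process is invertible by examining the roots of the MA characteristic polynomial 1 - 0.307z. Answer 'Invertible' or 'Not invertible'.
\text{Invertible}

The MA(q) characteristic polynomial is P(z) = 1 - 0.307z.
Invertibility requires all roots to lie outside the unit circle, i.e. |z| > 1 for every root.
This is linear in z: 1 + (-0.307) z = 0  =>  z = -1/(-0.307) = 3.257329,  |z| = 3.257329.
Moduli of all roots: 3.2573.
All moduli strictly greater than 1? Yes.
Verdict: Invertible.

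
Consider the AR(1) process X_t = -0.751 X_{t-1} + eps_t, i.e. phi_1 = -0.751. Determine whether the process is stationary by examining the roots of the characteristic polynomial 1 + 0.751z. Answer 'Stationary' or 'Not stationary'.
\text{Stationary}

The AR(p) characteristic polynomial is P(z) = 1 + 0.751z.
Stationarity requires all roots to lie outside the unit circle, i.e. |z| > 1 for every root.
This is linear in z: 1 + (0.751) z = 0  =>  z = -1/(0.751) = -1.331558,  |z| = 1.331558.
Moduli of all roots: 1.3316.
All moduli strictly greater than 1? Yes.
Verdict: Stationary.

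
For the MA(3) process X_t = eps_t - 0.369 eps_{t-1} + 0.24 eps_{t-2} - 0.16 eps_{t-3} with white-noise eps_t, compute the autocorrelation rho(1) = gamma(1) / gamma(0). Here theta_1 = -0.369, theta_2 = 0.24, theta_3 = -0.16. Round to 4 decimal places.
\rho(1) = -0.4067

For an MA(q) process with theta_0 = 1, the autocovariance is
  gamma(k) = sigma^2 * sum_{i=0..q-k} theta_i * theta_{i+k},
and rho(k) = gamma(k) / gamma(0). Sigma^2 cancels.
  numerator   = (1)*(-0.369) + (-0.369)*(0.24) + (0.24)*(-0.16) = -0.49596.
  denominator = (1)^2 + (-0.369)^2 + (0.24)^2 + (-0.16)^2 = 1.219361.
  rho(1) = -0.49596 / 1.219361 = -0.4067.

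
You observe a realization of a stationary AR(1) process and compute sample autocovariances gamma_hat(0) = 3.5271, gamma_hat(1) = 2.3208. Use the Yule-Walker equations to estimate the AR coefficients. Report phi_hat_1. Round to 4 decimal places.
\hat\phi_{1} = 0.6580

The Yule-Walker equations for an AR(p) process read, in matrix form,
  Gamma_p phi = r_p,   with   (Gamma_p)_{ij} = gamma(|i - j|),
                       (r_p)_i = gamma(i),   i,j = 1..p.
Substitute the sample gammas (Toeplitz matrix and right-hand side of size 1):
  Gamma_p = [[3.5271]]
  r_p     = [2.3208]
With p = 1 this is the single equation gamma(0) phi_1 = gamma(1):
  phi_hat_1 = gamma(1) / gamma(0) = 2.3208 / 3.5271 = 0.6580.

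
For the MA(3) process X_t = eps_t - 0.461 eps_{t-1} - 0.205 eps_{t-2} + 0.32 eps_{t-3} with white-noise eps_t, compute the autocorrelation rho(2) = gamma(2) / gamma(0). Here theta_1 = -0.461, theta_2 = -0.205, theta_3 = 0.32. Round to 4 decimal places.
\rho(2) = -0.2598

For an MA(q) process with theta_0 = 1, the autocovariance is
  gamma(k) = sigma^2 * sum_{i=0..q-k} theta_i * theta_{i+k},
and rho(k) = gamma(k) / gamma(0). Sigma^2 cancels.
  numerator   = (1)*(-0.205) + (-0.461)*(0.32) = -0.35252.
  denominator = (1)^2 + (-0.461)^2 + (-0.205)^2 + (0.32)^2 = 1.356946.
  rho(2) = -0.35252 / 1.356946 = -0.2598.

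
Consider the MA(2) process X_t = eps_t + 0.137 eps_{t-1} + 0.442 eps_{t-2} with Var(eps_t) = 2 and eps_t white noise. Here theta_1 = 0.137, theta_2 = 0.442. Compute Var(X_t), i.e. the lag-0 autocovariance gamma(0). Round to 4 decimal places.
\gamma(0) = 2.4283

For an MA(q) process X_t = eps_t + sum_i theta_i eps_{t-i} with
Var(eps_t) = sigma^2, the variance is
  gamma(0) = sigma^2 * (1 + sum_i theta_i^2).
  sum_i theta_i^2 = (0.137)^2 + (0.442)^2 = 0.018769 + 0.195364 = 0.214133.
  gamma(0) = 2 * (1 + 0.214133) = 2 * 1.214133 = 2.428266, which rounds to 2.4283.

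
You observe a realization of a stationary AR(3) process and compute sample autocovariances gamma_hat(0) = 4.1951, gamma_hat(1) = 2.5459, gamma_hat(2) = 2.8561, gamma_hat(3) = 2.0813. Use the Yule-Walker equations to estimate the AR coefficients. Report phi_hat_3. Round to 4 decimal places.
\hat\phi_{3} = -0.0270

The Yule-Walker equations for an AR(p) process read, in matrix form,
  Gamma_p phi = r_p,   with   (Gamma_p)_{ij} = gamma(|i - j|),
                       (r_p)_i = gamma(i),   i,j = 1..p.
Substitute the sample gammas (Toeplitz matrix and right-hand side of size 3):
  Gamma_p = [[4.1951, 2.5459, 2.8561], [2.5459, 4.1951, 2.5459], [2.8561, 2.5459, 4.1951]]
  r_p     = [2.5459, 2.8561, 2.0813]
Written out (R1..R3):
  (R1) 4.1951 phi_1 + 2.5459 phi_2 + 2.8561 phi_3 = 2.5459
  (R2) 2.5459 phi_1 + 4.1951 phi_2 + 2.5459 phi_3 = 2.8561
  (R3) 2.8561 phi_1 + 2.5459 phi_2 + 4.1951 phi_3 = 2.0813
Gaussian elimination:
  R2 <- R2 - (2.5459/4.1951) R1 = R2 - (0.606875) R1:  2.650058 phi_2 + 0.812605 phi_3 = 1.311058
  R3 <- R3 - (2.8561/4.1951) R1 = R3 - (0.680818) R1:  0.812605 phi_2 + 2.250615 phi_3 = 0.348005
  R3 <- R3 - (0.812605/2.650058) R2 = R3 - (0.306637) R2:  2.001441 phi_3 = -0.054013
Back-substitution:
  phi_hat_3 = -0.054013 / 2.001441 = -0.026987
  phi_hat_2 = (1.311058 - (0.812605)(-0.026987)) / 2.650058 = 0.503003
  phi_hat_1 = (2.5459 - (2.5459)(0.503003) - (2.8561)(-0.026987)) / 4.1951 = 0.319988
So phi_hat = [0.3200, 0.5030, -0.0270].
Therefore phi_hat_3 = -0.0270.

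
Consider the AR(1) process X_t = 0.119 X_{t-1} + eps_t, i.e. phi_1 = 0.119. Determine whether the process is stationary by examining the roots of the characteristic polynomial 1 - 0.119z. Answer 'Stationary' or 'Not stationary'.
\text{Stationary}

The AR(p) characteristic polynomial is P(z) = 1 - 0.119z.
Stationarity requires all roots to lie outside the unit circle, i.e. |z| > 1 for every root.
This is linear in z: 1 + (-0.119) z = 0  =>  z = -1/(-0.119) = 8.403361,  |z| = 8.403361.
Moduli of all roots: 8.4034.
All moduli strictly greater than 1? Yes.
Verdict: Stationary.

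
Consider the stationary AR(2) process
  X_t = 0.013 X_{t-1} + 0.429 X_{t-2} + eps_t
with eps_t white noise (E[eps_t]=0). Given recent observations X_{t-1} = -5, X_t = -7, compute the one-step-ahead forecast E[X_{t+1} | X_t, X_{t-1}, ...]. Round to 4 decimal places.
E[X_{t+1} \mid \mathcal F_t] = -2.2360

For an AR(p) model X_t = c + sum_i phi_i X_{t-i} + eps_t, the
one-step-ahead conditional mean is
  E[X_{t+1} | X_t, ...] = c + sum_i phi_i X_{t+1-i}.
Substitute known values:
  E[X_{t+1} | ...] = (0.013) * (-7) + (0.429) * (-5)
                   = -2.2360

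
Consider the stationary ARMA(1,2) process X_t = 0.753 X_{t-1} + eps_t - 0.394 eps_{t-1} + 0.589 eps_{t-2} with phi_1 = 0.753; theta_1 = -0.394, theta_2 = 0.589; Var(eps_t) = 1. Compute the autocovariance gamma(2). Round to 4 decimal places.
\gamma(2) = 2.0586

Multiply the model equation by X_{t-k} and take expectations. With theta_0 = psi_0 = 1 and psi_j the MA(infinity) weights, this gives
  gamma(k) - sum_i phi_i gamma(k-i) = c_k,
  c_k = sigma^2 * sum_{j=k..q} theta_j psi_{j-k}   (c_k = 0 for k > q),
using gamma(-m) = gamma(m).
psi-weights needed (psi_j = theta_j + sum_i phi_i psi_{j-i}):
  psi_1 = theta_1 + phi_1 = -0.394 + (0.753) = 0.359
  psi_2 = theta_2 + phi_1 psi_1 = 0.589 + (0.753)(0.359) = 0.859327
Right-hand sides:
  c_0 = sigma^2 (1 + theta_1 psi_1 + theta_2 psi_2) = 1 * (1 + (-0.394)(0.359) + (0.589)(0.859327)) = 1 * 1.364698 = 1.364698
  c_1 = sigma^2 (theta_1 + theta_2 psi_1) = 1 * (-0.394 + (0.589)(0.359)) = -0.182549
  c_2 = sigma^2 theta_2 = 1 * (0.589) = 0.589
Equations for k = 0 and k = 1 (AR order 1):
  gamma(0) = phi_1 gamma(1) + c_0
  gamma(1) = phi_1 gamma(0) + c_1
Substituting the second into the first: gamma(0) (1 - phi_1^2) = c_0 + phi_1 c_1, so
  gamma(0) = (c_0 + phi_1 c_1) / (1 - phi_1^2) = (1.364698 + (0.753)(-0.182549)) / (1 - (0.753)^2) = 1.227238 / 0.432991 = 2.834327.
  gamma(1) = phi_1 gamma(0) + c_1 = (0.753)(2.834327) + (-0.182549) = 1.951699.
For k = 2: gamma(2) = phi_1 gamma(1) + c_2
  = (0.753)(1.951699) + (0.589) = 2.05863.
Therefore gamma(2) = 2.0586 (to 4 decimal places).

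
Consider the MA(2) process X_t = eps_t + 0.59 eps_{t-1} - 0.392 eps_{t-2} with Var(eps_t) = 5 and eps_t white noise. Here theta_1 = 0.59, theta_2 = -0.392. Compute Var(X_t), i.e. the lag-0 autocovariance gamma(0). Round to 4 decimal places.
\gamma(0) = 7.5088

For an MA(q) process X_t = eps_t + sum_i theta_i eps_{t-i} with
Var(eps_t) = sigma^2, the variance is
  gamma(0) = sigma^2 * (1 + sum_i theta_i^2).
  sum_i theta_i^2 = (0.59)^2 + (-0.392)^2 = 0.3481 + 0.153664 = 0.501764.
  gamma(0) = 5 * (1 + 0.501764) = 5 * 1.501764 = 7.50882, which rounds to 7.5088.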